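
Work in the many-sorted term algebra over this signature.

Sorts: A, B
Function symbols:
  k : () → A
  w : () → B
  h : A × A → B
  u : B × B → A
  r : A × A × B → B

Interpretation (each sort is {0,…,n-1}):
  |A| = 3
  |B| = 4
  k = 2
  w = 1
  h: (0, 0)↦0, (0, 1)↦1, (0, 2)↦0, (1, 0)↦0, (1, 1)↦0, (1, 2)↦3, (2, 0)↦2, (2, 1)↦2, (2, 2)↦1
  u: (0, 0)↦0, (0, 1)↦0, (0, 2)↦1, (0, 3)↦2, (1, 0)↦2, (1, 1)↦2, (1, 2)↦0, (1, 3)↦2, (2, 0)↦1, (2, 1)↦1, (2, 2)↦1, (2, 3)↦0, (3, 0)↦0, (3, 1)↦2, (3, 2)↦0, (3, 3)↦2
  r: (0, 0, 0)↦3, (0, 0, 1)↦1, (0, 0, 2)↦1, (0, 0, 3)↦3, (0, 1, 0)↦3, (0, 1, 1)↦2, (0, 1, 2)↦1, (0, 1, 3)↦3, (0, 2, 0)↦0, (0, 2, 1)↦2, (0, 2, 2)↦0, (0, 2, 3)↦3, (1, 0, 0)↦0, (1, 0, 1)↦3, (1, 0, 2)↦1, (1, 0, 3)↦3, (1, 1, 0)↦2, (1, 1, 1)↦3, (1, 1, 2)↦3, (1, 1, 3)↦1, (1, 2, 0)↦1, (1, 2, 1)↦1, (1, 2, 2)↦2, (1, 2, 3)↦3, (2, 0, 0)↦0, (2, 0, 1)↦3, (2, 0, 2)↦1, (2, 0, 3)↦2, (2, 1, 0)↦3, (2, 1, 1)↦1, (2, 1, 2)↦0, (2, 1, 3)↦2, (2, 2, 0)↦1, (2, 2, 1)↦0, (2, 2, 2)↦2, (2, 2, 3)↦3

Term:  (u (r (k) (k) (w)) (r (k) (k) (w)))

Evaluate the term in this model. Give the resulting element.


value = 0

  k = 2
  k = 2
  w = 1
  (r (k) (k) (w)) = r(2, 2, 1) = 0
  k = 2
  k = 2
  w = 1
  (r (k) (k) (w)) = r(2, 2, 1) = 0
  (u (r (k) (k) (w)) (r (k) (k) (w))) = u(0, 0) = 0


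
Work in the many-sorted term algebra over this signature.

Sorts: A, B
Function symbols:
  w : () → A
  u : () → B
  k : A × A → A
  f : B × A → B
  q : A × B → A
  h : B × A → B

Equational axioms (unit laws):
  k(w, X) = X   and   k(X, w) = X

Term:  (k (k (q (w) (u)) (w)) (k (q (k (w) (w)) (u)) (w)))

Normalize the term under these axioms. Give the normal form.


normal form = (k (q (w) (u)) (q (w) (u)))

1. (k (k (q (w) (u)) (w)) (k (q (k (w) (w)) (u)) (w)))  →  (k (q (w) (u)) (k (q (k (w) (w)) (u)) (w)))
2. (k (q (w) (u)) (k (q (k (w) (w)) (u)) (w)))  →  (k (q (w) (u)) (q (k (w) (w)) (u)))
3. (k (q (w) (u)) (q (k (w) (w)) (u)))  →  (k (q (w) (u)) (q (w) (u)))


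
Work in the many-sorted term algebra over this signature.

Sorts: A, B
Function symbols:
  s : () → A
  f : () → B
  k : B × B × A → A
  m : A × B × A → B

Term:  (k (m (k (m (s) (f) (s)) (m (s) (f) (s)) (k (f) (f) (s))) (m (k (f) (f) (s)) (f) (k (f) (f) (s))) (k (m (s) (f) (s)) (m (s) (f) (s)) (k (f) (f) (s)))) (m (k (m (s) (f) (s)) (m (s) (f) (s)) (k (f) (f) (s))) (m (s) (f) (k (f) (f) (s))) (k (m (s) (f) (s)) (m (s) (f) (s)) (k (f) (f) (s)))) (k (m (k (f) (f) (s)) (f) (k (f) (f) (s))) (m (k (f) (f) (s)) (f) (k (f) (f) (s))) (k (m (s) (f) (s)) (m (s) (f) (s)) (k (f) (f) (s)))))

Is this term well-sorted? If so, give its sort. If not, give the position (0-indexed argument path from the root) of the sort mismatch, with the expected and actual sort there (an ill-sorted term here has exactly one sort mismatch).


        (s) : A
        (f) : B
        (s) : A
      (m (s) (f) (s)) : B
        (s) : A
        (f) : B
        (s) : A
      (m (s) (f) (s)) : B
        (f) : B
        (f) : B
        (s) : A
      (k (f) (f) (s)) : A
    (k (m (s) (f) (s)) (m (s) (f) (s)) (k (f) (f) (s))) : A
        (f) : B
        (f) : B
        (s) : A
      (k (f) (f) (s)) : A
      (f) : B
        (f) : B
        (f) : B
        (s) : A
      (k (f) (f) (s)) : A
    (m (k (f) (f) (s)) (f) (k (f) (f) (s))) : B
        (s) : A
        (f) : B
        (s) : A
      (m (s) (f) (s)) : B
        (s) : A
        (f) : B
        (s) : A
      (m (s) (f) (s)) : B
        (f) : B
        (f) : B
        (s) : A
      (k (f) (f) (s)) : A
    (k (m (s) (f) (s)) (m (s) (f) (s)) (k (f) (f) (s))) : A
  (m (k (m (s) (f) (s)) (m (s) (f) (s)) (k (f) (f) (s))) (m (k (f) (f) (s)) (f) (k (f) (f) (s))) (k (m (s) (f) (s)) (m (s) (f) (s)) (k (f) (f) (s)))) : B
        (s) : A
        (f) : B
        (s) : A
      (m (s) (f) (s)) : B
        (s) : A
        (f) : B
        (s) : A
      (m (s) (f) (s)) : B
        (f) : B
        (f) : B
        (s) : A
      (k (f) (f) (s)) : A
    (k (m (s) (f) (s)) (m (s) (f) (s)) (k (f) (f) (s))) : A
      (s) : A
      (f) : B
        (f) : B
        (f) : B
        (s) : A
      (k (f) (f) (s)) : A
    (m (s) (f) (k (f) (f) (s))) : B
        (s) : A
        (f) : B
        (s) : A
      (m (s) (f) (s)) : B
        (s) : A
        (f) : B
        (s) : A
      (m (s) (f) (s)) : B
        (f) : B
        (f) : B
        (s) : A
      (k (f) (f) (s)) : A
    (k (m (s) (f) (s)) (m (s) (f) (s)) (k (f) (f) (s))) : A
  (m (k (m (s) (f) (s)) (m (s) (f) (s)) (k (f) (f) (s))) (m (s) (f) (k (f) (f) (s))) (k (m (s) (f) (s)) (m (s) (f) (s)) (k (f) (f) (s)))) : B
        (f) : B
        (f) : B
        (s) : A
      (k (f) (f) (s)) : A
      (f) : B
        (f) : B
        (f) : B
        (s) : A
      (k (f) (f) (s)) : A
    (m (k (f) (f) (s)) (f) (k (f) (f) (s))) : B
        (f) : B
        (f) : B
        (s) : A
      (k (f) (f) (s)) : A
      (f) : B
        (f) : B
        (f) : B
        (s) : A
      (k (f) (f) (s)) : A
    (m (k (f) (f) (s)) (f) (k (f) (f) (s))) : B
        (s) : A
        (f) : B
        (s) : A
      (m (s) (f) (s)) : B
        (s) : A
        (f) : B
        (s) : A
      (m (s) (f) (s)) : B
        (f) : B
        (f) : B
        (s) : A
      (k (f) (f) (s)) : A
    (k (m (s) (f) (s)) (m (s) (f) (s)) (k (f) (f) (s))) : A
  (k (m (k (f) (f) (s)) (f) (k (f) (f) (s))) (m (k (f) (f) (s)) (f) (k (f) (f) (s))) (k (m (s) (f) (s)) (m (s) (f) (s)) (k (f) (f) (s)))) : A
(k (m (k (m (s) (f) (s)) (m (s) (f) (s)) (k (f) (f) (s))) (m (k (f) (f) (s)) (f) (k (f) (f) (s))) (k (m (s) (f) (s)) (m (s) (f) (s)) (k (f) (f) (s)))) (m (k (m (s) (f) (s)) (m (s) (f) (s)) (k (f) (f) (s))) (m (s) (f) (k (f) (f) (s))) (k (m (s) (f) (s)) (m (s) (f) (s)) (k (f) (f) (s)))) (k (m (k (f) (f) (s)) (f) (k (f) (f) (s))) (m (k (f) (f) (s)) (f) (k (f) (f) (s))) (k (m (s) (f) (s)) (m (s) (f) (s)) (k (f) (f) (s))))) : A

well-sorted; sort = A


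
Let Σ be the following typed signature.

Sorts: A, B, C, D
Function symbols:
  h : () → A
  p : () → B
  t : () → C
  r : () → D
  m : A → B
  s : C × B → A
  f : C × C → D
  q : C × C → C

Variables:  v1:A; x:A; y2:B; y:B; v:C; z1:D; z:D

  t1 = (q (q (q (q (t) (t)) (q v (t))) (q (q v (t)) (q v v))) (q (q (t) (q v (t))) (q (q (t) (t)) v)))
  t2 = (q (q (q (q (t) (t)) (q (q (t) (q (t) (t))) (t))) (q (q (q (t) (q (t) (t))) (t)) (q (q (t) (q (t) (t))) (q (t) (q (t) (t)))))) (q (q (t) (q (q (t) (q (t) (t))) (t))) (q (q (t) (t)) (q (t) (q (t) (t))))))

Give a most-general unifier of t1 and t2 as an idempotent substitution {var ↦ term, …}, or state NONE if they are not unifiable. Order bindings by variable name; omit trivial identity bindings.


{v ↦ (q (t) (q (t) (t)))}


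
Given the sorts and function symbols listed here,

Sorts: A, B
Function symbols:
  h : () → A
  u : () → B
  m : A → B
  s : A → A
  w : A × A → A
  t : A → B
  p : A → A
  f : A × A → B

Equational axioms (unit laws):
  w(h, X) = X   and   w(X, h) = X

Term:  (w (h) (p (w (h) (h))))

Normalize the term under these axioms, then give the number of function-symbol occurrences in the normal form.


size = 2

1. (w (h) (p (w (h) (h))))  →  (p (w (h) (h)))
2. (p (w (h) (h)))  →  (p (h))
normal form: (p (h))


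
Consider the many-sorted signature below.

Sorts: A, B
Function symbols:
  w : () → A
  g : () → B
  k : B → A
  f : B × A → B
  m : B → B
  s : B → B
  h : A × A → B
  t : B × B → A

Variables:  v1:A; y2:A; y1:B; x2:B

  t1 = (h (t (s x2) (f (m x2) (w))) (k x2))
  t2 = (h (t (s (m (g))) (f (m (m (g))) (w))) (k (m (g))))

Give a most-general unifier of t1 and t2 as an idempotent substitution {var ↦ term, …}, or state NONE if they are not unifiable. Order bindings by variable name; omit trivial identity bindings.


{x2 ↦ (m (g))}


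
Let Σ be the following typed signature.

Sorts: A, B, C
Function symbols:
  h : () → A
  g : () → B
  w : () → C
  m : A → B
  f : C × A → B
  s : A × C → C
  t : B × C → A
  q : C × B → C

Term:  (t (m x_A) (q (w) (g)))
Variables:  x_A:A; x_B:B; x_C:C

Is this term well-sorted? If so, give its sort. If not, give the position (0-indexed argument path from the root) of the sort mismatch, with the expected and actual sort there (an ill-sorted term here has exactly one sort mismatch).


    x_A : A
  (m x_A) : B
    (w) : C
    (g) : B
  (q (w) (g)) : C
(t (m x_A) (q (w) (g))) : A

well-sorted; sort = A


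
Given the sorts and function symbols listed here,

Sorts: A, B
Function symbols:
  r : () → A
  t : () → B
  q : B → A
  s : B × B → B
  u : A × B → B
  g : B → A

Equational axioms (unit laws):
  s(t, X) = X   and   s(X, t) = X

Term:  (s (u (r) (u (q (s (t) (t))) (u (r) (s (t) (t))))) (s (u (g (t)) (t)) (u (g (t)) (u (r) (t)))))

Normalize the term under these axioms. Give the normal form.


1. (s (u (r) (u (q (s (t) (t))) (u (r) (s (t) (t))))) (s (u (g (t)) (t)) (u (g (t)) (u (r) (t)))))  →  (s (u (r) (u (q (t)) (u (r) (s (t) (t))))) (s (u (g (t)) (t)) (u (g (t)) (u (r) (t)))))
2. (s (u (r) (u (q (t)) (u (r) (s (t) (t))))) (s (u (g (t)) (t)) (u (g (t)) (u (r) (t)))))  →  (s (u (r) (u (q (t)) (u (r) (t)))) (s (u (g (t)) (t)) (u (g (t)) (u (r) (t)))))

normal form = (s (u (r) (u (q (t)) (u (r) (t)))) (s (u (g (t)) (t)) (u (g (t)) (u (r) (t)))))


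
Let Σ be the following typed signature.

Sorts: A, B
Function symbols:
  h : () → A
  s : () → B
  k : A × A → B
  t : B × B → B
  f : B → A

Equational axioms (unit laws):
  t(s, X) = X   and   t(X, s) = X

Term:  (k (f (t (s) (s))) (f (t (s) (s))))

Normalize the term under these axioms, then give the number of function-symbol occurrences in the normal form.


1. (k (f (t (s) (s))) (f (t (s) (s))))  →  (k (f (s)) (f (t (s) (s))))
2. (k (f (s)) (f (t (s) (s))))  →  (k (f (s)) (f (s)))
normal form: (k (f (s)) (f (s)))

size = 5


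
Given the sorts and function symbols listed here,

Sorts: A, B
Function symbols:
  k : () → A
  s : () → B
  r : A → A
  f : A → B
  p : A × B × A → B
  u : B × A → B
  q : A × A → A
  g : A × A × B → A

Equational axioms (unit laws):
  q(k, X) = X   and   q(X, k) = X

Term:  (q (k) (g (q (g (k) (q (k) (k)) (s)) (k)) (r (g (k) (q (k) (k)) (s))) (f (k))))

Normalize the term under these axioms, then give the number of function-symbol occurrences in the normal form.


size = 12

1. (q (k) (g (q (g (k) (q (k) (k)) (s)) (k)) (r (g (k) (q (k) (k)) (s))) (f (k))))  →  (g (q (g (k) (q (k) (k)) (s)) (k)) (r (g (k) (q (k) (k)) (s))) (f (k)))
2. (g (q (g (k) (q (k) (k)) (s)) (k)) (r (g (k) (q (k) (k)) (s))) (f (k)))  →  (g (g (k) (q (k) (k)) (s)) (r (g (k) (q (k) (k)) (s))) (f (k)))
3. (g (g (k) (q (k) (k)) (s)) (r (g (k) (q (k) (k)) (s))) (f (k)))  →  (g (g (k) (k) (s)) (r (g (k) (q (k) (k)) (s))) (f (k)))
4. (g (g (k) (k) (s)) (r (g (k) (q (k) (k)) (s))) (f (k)))  →  (g (g (k) (k) (s)) (r (g (k) (k) (s))) (f (k)))
normal form: (g (g (k) (k) (s)) (r (g (k) (k) (s))) (f (k)))


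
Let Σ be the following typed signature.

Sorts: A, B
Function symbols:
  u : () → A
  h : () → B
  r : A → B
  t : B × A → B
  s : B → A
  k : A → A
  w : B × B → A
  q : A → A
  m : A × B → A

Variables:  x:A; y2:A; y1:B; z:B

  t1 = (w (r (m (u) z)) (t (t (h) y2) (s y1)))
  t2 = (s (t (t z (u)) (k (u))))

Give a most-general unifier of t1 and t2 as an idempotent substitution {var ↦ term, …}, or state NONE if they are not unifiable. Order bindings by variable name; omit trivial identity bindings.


head clash or occurs-check failure — not unifiable

NONE (not unifiable)


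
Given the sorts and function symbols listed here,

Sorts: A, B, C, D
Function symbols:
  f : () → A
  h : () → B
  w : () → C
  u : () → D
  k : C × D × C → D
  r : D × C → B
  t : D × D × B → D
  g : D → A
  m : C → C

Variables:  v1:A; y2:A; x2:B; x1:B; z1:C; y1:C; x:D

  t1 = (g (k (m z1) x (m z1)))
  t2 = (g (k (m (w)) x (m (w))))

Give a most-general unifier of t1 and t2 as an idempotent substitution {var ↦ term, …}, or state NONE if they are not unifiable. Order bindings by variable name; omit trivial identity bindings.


{z1 ↦ (w)}


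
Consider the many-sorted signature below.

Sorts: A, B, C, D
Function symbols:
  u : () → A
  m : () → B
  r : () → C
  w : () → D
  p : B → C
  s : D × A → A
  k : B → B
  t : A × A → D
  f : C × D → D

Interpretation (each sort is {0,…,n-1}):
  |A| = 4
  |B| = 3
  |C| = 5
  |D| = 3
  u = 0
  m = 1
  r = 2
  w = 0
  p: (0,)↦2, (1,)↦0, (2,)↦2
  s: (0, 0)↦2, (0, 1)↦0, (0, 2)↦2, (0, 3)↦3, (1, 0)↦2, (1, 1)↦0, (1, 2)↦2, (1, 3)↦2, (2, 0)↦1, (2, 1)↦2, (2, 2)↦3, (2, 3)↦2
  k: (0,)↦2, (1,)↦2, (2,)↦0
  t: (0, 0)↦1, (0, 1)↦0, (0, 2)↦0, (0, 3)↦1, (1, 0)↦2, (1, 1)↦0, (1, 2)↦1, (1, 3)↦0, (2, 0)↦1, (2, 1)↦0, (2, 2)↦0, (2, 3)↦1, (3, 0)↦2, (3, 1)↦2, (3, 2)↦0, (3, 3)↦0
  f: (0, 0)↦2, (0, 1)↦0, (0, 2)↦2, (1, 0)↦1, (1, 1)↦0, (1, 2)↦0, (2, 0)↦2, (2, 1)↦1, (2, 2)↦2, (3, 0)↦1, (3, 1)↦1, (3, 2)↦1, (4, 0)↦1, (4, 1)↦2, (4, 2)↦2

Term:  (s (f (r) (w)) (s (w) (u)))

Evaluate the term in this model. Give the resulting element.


  r = 2
  w = 0
  (f (r) (w)) = f(2, 0) = 2
  w = 0
  u = 0
  (s (w) (u)) = s(0, 0) = 2
  (s (f (r) (w)) (s (w) (u))) = s(2, 2) = 3

value = 3


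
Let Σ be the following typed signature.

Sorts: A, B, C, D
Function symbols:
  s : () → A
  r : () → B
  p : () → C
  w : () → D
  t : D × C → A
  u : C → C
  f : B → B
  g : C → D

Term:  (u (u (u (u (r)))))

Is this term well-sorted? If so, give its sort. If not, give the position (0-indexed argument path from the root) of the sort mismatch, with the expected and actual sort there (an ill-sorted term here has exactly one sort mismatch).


        (r) : B
      (u (r)) : ✗ arg 0 at [0, 0, 0, 0] has sort B, expected C

ill-sorted at position [0, 0, 0, 0]: expected C, got B


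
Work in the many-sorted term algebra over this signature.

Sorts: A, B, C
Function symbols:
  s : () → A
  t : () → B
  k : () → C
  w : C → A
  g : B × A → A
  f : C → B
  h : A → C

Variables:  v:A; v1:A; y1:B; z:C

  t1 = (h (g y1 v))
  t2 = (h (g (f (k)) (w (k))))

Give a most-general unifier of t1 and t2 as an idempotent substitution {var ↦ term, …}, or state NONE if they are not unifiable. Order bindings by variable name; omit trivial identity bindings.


{v ↦ (w (k)), y1 ↦ (f (k))}


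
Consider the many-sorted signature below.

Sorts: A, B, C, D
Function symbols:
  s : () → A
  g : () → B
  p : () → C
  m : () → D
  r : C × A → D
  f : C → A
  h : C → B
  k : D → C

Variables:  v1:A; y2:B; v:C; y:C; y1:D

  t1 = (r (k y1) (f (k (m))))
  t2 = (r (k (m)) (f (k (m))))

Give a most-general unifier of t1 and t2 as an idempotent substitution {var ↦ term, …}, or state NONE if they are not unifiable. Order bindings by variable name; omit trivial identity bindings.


{y1 ↦ (m)}


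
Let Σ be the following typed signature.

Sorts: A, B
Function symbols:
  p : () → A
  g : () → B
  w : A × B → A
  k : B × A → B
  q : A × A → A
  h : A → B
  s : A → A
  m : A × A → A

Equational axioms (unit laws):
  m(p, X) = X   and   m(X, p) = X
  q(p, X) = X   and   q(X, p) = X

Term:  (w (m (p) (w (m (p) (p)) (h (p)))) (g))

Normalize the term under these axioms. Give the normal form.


normal form = (w (w (p) (h (p))) (g))

1. (w (m (p) (w (m (p) (p)) (h (p)))) (g))  →  (w (w (m (p) (p)) (h (p))) (g))
2. (w (w (m (p) (p)) (h (p))) (g))  →  (w (w (p) (h (p))) (g))


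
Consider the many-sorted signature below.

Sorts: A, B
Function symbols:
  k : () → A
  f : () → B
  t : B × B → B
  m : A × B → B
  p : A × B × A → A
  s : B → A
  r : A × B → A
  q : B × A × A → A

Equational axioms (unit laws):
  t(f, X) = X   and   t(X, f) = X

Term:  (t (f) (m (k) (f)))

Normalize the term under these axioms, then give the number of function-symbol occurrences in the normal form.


1. (t (f) (m (k) (f)))  →  (m (k) (f))
normal form: (m (k) (f))

size = 3


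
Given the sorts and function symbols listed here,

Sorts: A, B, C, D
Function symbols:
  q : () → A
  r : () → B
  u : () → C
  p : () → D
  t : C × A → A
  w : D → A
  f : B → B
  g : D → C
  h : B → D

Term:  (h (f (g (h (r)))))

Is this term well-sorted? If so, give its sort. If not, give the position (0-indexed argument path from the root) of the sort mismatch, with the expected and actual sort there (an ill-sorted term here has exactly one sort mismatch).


ill-sorted at position [0, 0]: expected B, got C

        (r) : B
      (h (r)) : D
    (g (h (r))) : C
  (f (g (h (r)))) : ✗ arg 0 at [0, 0] has sort C, expected B


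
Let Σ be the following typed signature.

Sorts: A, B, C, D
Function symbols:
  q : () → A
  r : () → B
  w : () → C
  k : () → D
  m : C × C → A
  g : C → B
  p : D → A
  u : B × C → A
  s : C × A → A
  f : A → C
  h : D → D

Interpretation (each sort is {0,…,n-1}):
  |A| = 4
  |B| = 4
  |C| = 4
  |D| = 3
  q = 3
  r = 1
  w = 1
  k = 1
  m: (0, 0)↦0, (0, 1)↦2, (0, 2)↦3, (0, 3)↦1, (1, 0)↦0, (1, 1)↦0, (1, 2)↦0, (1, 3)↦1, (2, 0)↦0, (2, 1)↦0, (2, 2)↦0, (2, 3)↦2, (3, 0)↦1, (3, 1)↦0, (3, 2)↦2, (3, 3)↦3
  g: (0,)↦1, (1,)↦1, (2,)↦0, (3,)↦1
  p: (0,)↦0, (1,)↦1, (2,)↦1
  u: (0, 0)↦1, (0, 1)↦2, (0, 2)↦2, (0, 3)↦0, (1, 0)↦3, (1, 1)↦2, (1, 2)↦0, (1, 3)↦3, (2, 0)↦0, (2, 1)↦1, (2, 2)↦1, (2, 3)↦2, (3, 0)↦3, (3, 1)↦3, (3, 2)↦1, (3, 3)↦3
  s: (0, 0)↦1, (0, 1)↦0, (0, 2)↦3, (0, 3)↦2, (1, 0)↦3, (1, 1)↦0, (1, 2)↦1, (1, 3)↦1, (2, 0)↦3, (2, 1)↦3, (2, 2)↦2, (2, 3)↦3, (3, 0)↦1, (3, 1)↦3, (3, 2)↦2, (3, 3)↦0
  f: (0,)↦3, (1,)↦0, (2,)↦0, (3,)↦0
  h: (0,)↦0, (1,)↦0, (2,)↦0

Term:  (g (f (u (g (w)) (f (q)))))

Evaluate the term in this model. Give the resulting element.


value = 1

  w = 1
  (g (w)) = g(1,) = 1
  q = 3
  (f (q)) = f(3,) = 0
  (u (g (w)) (f (q))) = u(1, 0) = 3
  (f (u (g (w)) (f (q)))) = f(3,) = 0
  (g (f (u (g (w)) (f (q))))) = g(0,) = 1


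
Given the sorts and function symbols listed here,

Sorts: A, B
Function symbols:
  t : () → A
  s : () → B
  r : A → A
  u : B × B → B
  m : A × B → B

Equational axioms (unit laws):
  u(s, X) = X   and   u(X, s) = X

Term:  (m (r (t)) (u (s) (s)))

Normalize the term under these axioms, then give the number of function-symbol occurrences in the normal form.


1. (m (r (t)) (u (s) (s)))  →  (m (r (t)) (s))
normal form: (m (r (t)) (s))

size = 4


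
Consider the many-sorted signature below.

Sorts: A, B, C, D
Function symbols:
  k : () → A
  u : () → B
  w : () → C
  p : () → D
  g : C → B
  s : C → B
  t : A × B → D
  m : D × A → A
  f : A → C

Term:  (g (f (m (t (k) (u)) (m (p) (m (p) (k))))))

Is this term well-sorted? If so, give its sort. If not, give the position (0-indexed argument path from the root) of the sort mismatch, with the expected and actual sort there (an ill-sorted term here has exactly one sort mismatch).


well-sorted; sort = B

        (k) : A
        (u) : B
      (t (k) (u)) : D
        (p) : D
          (p) : D
          (k) : A
        (m (p) (k)) : A
      (m (p) (m (p) (k))) : A
    (m (t (k) (u)) (m (p) (m (p) (k)))) : A
  (f (m (t (k) (u)) (m (p) (m (p) (k))))) : C
(g (f (m (t (k) (u)) (m (p) (m (p) (k)))))) : B


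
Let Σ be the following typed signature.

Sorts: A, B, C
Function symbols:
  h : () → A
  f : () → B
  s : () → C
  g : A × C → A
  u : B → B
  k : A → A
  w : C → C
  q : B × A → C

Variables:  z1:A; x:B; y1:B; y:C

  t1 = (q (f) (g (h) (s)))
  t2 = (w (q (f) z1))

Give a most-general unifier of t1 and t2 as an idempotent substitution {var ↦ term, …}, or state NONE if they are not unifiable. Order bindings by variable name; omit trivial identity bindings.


head clash or occurs-check failure — not unifiable

NONE (not unifiable)


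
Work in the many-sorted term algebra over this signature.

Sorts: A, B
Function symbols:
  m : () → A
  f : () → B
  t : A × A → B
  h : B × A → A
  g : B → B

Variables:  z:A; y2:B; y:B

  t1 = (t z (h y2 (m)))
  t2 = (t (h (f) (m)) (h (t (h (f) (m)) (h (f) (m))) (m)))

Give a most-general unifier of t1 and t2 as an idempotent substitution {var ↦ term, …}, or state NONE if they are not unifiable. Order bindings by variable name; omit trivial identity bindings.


{y2 ↦ (t (h (f) (m)) (h (f) (m))), z ↦ (h (f) (m))}


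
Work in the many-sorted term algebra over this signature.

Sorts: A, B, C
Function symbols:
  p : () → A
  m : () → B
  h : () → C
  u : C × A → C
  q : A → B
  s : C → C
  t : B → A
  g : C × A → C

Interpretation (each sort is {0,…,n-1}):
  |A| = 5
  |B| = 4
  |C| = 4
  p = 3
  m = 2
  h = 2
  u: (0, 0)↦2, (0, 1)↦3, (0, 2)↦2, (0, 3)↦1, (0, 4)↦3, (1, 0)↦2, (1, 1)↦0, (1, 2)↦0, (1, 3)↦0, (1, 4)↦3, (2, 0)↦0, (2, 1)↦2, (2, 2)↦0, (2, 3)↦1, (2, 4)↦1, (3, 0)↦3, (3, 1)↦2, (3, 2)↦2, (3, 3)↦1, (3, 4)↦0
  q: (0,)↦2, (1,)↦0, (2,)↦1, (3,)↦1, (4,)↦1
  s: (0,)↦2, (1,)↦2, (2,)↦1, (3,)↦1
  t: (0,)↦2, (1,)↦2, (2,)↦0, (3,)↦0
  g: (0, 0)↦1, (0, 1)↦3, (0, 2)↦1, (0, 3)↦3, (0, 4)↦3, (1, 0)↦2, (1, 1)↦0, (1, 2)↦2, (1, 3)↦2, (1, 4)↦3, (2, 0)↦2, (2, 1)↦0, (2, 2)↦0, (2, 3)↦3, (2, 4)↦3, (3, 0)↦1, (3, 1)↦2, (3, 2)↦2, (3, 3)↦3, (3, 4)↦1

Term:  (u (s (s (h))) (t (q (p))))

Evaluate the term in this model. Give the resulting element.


  h = 2
  (s (h)) = s(2,) = 1
  (s (s (h))) = s(1,) = 2
  p = 3
  (q (p)) = q(3,) = 1
  (t (q (p))) = t(1,) = 2
  (u (s (s (h))) (t (q (p)))) = u(2, 2) = 0

value = 0


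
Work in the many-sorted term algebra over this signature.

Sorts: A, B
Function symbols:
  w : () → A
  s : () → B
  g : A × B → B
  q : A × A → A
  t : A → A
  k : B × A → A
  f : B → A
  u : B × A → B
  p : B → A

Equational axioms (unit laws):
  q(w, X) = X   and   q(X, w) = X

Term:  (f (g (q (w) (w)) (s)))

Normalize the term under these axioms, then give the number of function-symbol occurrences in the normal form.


1. (f (g (q (w) (w)) (s)))  →  (f (g (w) (s)))
normal form: (f (g (w) (s)))

size = 4


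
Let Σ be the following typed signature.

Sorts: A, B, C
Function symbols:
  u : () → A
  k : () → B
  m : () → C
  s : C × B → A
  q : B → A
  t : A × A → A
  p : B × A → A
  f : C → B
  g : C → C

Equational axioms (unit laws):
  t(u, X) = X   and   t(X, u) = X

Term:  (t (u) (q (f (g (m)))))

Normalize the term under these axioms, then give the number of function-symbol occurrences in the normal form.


size = 4

1. (t (u) (q (f (g (m)))))  →  (q (f (g (m))))
normal form: (q (f (g (m))))


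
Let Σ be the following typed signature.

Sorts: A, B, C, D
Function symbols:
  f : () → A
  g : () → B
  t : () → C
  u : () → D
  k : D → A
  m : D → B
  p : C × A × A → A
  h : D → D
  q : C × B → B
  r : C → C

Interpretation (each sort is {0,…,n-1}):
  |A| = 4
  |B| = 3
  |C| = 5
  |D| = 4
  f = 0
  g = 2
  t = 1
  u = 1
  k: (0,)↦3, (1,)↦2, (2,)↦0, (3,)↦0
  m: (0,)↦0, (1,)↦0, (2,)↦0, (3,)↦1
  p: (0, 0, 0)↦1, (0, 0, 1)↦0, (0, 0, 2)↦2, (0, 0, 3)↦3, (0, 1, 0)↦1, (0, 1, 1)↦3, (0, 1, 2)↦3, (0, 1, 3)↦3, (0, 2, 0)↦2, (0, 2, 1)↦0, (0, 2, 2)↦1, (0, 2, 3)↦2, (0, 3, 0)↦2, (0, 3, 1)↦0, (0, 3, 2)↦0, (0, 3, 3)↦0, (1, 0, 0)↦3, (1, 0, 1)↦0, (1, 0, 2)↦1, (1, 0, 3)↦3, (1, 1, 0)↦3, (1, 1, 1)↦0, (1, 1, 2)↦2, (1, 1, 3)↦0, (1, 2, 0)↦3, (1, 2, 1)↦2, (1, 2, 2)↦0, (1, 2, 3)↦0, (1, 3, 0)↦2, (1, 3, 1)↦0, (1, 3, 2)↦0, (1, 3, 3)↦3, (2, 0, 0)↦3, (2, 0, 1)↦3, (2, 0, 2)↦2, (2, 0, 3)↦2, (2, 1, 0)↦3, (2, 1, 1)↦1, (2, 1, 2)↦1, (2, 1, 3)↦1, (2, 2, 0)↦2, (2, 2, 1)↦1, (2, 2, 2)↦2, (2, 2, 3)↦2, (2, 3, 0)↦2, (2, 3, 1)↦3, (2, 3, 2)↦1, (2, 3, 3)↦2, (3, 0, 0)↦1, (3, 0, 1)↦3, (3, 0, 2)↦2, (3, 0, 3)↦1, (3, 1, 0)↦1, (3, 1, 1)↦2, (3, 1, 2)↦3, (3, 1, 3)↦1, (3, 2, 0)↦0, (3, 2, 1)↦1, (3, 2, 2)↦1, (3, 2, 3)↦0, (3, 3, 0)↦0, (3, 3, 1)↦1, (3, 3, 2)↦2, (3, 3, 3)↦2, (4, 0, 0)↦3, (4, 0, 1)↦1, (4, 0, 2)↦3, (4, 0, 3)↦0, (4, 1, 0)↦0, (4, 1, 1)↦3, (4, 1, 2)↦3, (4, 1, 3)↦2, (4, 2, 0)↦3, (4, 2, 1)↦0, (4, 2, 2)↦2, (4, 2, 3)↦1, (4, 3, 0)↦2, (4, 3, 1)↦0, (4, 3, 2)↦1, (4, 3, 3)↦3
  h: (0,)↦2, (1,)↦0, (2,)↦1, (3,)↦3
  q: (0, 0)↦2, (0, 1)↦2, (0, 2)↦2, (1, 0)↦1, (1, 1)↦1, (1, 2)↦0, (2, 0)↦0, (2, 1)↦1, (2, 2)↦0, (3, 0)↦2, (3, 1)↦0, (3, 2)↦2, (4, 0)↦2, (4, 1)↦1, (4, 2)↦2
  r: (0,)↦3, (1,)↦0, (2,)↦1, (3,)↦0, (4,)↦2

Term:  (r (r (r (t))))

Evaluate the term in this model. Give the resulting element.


value = 0

  t = 1
  (r (t)) = r(1,) = 0
  (r (r (t))) = r(0,) = 3
  (r (r (r (t)))) = r(3,) = 0


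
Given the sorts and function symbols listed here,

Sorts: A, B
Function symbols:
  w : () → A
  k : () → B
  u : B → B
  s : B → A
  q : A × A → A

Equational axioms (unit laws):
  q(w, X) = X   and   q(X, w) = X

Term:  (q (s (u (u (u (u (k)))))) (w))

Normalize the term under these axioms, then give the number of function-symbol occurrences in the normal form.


1. (q (s (u (u (u (u (k)))))) (w))  →  (s (u (u (u (u (k))))))
normal form: (s (u (u (u (u (k))))))

size = 6


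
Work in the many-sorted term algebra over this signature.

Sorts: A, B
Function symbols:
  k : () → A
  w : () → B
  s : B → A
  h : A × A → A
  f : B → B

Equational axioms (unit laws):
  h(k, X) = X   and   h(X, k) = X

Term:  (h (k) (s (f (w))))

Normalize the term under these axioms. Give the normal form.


1. (h (k) (s (f (w))))  →  (s (f (w)))

normal form = (s (f (w)))


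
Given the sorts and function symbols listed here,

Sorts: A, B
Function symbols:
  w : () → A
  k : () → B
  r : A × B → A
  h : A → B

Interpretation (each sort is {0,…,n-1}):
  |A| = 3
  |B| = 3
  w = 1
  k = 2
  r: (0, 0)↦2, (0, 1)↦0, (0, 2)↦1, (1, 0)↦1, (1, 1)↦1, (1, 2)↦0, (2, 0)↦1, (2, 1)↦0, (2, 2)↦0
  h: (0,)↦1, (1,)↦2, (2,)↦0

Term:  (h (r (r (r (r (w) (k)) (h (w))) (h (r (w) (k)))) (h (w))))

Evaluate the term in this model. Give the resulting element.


value = 1

  w = 1
  k = 2
  (r (w) (k)) = r(1, 2) = 0
  w = 1
  (h (w)) = h(1,) = 2
  (r (r (w) (k)) (h (w))) = r(0, 2) = 1
  w = 1
  k = 2
  (r (w) (k)) = r(1, 2) = 0
  (h (r (w) (k))) = h(0,) = 1
  (r (r (r (w) (k)) (h (w))) (h (r (w) (k)))) = r(1, 1) = 1
  w = 1
  (h (w)) = h(1,) = 2
  (r (r (r (r (w) (k)) (h (w))) (h (r (w) (k)))) (h (w))) = r(1, 2) = 0
  (h (r (r (r (r (w) (k)) (h (w))) (h (r (w) (k)))) (h (w)))) = h(0,) = 1


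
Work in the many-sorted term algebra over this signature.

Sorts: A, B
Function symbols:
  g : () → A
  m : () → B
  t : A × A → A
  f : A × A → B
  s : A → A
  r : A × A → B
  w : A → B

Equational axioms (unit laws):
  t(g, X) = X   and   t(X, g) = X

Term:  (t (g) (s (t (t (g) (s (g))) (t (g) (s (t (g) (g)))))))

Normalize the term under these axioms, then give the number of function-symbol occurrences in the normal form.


size = 6

1. (t (g) (s (t (t (g) (s (g))) (t (g) (s (t (g) (g)))))))  →  (s (t (t (g) (s (g))) (t (g) (s (t (g) (g))))))
2. (s (t (t (g) (s (g))) (t (g) (s (t (g) (g))))))  →  (s (t (s (g)) (t (g) (s (t (g) (g))))))
3. (s (t (s (g)) (t (g) (s (t (g) (g))))))  →  (s (t (s (g)) (s (t (g) (g)))))
4. (s (t (s (g)) (s (t (g) (g)))))  →  (s (t (s (g)) (s (g))))
normal form: (s (t (s (g)) (s (g))))


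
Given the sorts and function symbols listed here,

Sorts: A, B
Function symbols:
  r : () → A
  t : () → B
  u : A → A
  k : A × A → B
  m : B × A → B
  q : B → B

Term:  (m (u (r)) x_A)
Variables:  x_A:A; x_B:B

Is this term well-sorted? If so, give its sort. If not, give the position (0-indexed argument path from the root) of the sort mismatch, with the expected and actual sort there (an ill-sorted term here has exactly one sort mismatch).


ill-sorted at position [0]: expected B, got A

    (r) : A
  (u (r)) : A
  x_A : A
(m (u (r)) x_A) : ✗ arg 0 at [0] has sort A, expected B


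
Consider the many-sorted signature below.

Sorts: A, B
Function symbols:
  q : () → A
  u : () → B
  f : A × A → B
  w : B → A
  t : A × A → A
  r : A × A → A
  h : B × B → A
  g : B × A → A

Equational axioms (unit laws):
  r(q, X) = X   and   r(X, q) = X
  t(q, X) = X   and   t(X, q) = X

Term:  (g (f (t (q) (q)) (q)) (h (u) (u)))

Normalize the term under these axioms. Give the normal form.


normal form = (g (f (q) (q)) (h (u) (u)))

1. (g (f (t (q) (q)) (q)) (h (u) (u)))  →  (g (f (q) (q)) (h (u) (u)))


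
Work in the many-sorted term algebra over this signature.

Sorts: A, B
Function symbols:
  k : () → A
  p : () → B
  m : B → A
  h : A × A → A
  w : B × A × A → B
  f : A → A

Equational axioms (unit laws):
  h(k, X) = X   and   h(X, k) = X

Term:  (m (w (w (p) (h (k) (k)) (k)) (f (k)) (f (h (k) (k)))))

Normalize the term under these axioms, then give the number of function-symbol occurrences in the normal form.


size = 10

1. (m (w (w (p) (h (k) (k)) (k)) (f (k)) (f (h (k) (k)))))  →  (m (w (w (p) (k) (k)) (f (k)) (f (h (k) (k)))))
2. (m (w (w (p) (k) (k)) (f (k)) (f (h (k) (k)))))  →  (m (w (w (p) (k) (k)) (f (k)) (f (k))))
normal form: (m (w (w (p) (k) (k)) (f (k)) (f (k))))


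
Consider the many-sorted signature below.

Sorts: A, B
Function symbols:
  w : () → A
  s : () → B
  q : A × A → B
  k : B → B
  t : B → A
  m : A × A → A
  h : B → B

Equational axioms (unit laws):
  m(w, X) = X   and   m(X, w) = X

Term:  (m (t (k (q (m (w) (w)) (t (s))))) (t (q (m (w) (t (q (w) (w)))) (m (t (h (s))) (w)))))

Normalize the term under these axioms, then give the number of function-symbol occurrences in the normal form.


size = 16

1. (m (t (k (q (m (w) (w)) (t (s))))) (t (q (m (w) (t (q (w) (w)))) (m (t (h (s))) (w)))))  →  (m (t (k (q (w) (t (s))))) (t (q (m (w) (t (q (w) (w)))) (m (t (h (s))) (w)))))
2. (m (t (k (q (w) (t (s))))) (t (q (m (w) (t (q (w) (w)))) (m (t (h (s))) (w)))))  →  (m (t (k (q (w) (t (s))))) (t (q (t (q (w) (w))) (m (t (h (s))) (w)))))
3. (m (t (k (q (w) (t (s))))) (t (q (t (q (w) (w))) (m (t (h (s))) (w)))))  →  (m (t (k (q (w) (t (s))))) (t (q (t (q (w) (w))) (t (h (s))))))
normal form: (m (t (k (q (w) (t (s))))) (t (q (t (q (w) (w))) (t (h (s))))))


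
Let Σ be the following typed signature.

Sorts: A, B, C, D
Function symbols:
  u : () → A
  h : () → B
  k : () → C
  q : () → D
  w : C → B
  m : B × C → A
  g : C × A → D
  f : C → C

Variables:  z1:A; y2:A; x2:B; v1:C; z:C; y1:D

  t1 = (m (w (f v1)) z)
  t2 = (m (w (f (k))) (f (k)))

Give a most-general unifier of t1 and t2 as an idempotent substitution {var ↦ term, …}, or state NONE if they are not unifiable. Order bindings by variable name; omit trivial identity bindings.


{v1 ↦ (k), z ↦ (f (k))}


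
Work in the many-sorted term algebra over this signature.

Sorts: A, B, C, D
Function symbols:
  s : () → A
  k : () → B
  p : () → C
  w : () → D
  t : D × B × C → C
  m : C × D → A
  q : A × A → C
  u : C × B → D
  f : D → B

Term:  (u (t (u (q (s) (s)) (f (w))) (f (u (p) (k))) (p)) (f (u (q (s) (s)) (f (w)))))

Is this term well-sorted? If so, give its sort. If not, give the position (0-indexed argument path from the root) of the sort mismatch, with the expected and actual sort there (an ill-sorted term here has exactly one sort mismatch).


        (s) : A
        (s) : A
      (q (s) (s)) : C
        (w) : D
      (f (w)) : B
    (u (q (s) (s)) (f (w))) : D
        (p) : C
        (k) : B
      (u (p) (k)) : D
    (f (u (p) (k))) : B
    (p) : C
  (t (u (q (s) (s)) (f (w))) (f (u (p) (k))) (p)) : C
        (s) : A
        (s) : A
      (q (s) (s)) : C
        (w) : D
      (f (w)) : B
    (u (q (s) (s)) (f (w))) : D
  (f (u (q (s) (s)) (f (w)))) : B
(u (t (u (q (s) (s)) (f (w))) (f (u (p) (k))) (p)) (f (u (q (s) (s)) (f (w))))) : D

well-sorted; sort = D


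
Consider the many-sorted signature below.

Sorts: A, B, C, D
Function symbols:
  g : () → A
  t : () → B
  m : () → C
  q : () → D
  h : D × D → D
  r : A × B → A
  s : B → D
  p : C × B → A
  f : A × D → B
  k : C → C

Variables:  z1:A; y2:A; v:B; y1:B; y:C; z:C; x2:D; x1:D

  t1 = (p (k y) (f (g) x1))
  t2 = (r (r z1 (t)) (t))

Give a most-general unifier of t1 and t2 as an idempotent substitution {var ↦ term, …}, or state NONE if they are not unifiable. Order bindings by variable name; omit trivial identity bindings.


head clash or occurs-check failure — not unifiable

NONE (not unifiable)


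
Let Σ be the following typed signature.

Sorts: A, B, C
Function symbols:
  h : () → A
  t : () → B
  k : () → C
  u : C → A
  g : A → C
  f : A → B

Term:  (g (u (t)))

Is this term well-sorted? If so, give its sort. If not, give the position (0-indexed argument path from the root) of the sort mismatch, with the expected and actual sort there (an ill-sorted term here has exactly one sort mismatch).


    (t) : B
  (u (t)) : ✗ arg 0 at [0, 0] has sort B, expected C

ill-sorted at position [0, 0]: expected C, got B


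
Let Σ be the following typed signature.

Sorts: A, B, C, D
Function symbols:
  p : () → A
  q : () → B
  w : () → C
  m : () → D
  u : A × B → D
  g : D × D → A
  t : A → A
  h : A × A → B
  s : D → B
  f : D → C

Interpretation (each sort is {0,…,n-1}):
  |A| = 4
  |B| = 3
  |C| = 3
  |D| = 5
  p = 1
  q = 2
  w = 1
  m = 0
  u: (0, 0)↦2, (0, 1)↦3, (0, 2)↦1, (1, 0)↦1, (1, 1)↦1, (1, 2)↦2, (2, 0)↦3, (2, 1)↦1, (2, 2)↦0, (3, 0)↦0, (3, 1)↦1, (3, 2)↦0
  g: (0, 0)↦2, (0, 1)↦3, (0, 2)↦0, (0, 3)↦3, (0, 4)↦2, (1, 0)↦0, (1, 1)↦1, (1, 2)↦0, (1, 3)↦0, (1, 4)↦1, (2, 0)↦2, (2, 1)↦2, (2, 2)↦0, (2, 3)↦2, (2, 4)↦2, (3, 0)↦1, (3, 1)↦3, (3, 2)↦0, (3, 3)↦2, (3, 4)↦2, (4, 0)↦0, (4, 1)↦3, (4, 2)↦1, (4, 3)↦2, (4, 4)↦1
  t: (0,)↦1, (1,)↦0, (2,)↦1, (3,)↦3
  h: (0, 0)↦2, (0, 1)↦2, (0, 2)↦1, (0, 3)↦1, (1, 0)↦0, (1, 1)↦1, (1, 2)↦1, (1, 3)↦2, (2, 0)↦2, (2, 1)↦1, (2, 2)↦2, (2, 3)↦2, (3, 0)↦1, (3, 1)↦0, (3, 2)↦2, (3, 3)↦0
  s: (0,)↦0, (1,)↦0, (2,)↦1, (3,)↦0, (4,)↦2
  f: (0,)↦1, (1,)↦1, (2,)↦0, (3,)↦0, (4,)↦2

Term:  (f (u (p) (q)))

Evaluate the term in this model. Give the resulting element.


  p = 1
  q = 2
  (u (p) (q)) = u(1, 2) = 2
  (f (u (p) (q))) = f(2,) = 0

value = 0


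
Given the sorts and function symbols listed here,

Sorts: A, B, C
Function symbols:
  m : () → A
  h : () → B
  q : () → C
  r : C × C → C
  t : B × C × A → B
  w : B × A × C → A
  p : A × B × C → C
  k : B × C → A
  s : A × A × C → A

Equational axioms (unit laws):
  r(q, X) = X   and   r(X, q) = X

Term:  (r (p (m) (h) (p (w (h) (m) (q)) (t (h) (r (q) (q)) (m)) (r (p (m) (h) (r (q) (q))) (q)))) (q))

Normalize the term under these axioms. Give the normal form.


1. (r (p (m) (h) (p (w (h) (m) (q)) (t (h) (r (q) (q)) (m)) (r (p (m) (h) (r (q) (q))) (q)))) (q))  →  (p (m) (h) (p (w (h) (m) (q)) (t (h) (r (q) (q)) (m)) (r (p (m) (h) (r (q) (q))) (q))))
2. (p (m) (h) (p (w (h) (m) (q)) (t (h) (r (q) (q)) (m)) (r (p (m) (h) (r (q) (q))) (q))))  →  (p (m) (h) (p (w (h) (m) (q)) (t (h) (q) (m)) (r (p (m) (h) (r (q) (q))) (q))))
3. (p (m) (h) (p (w (h) (m) (q)) (t (h) (q) (m)) (r (p (m) (h) (r (q) (q))) (q))))  →  (p (m) (h) (p (w (h) (m) (q)) (t (h) (q) (m)) (p (m) (h) (r (q) (q)))))
4. (p (m) (h) (p (w (h) (m) (q)) (t (h) (q) (m)) (p (m) (h) (r (q) (q)))))  →  (p (m) (h) (p (w (h) (m) (q)) (t (h) (q) (m)) (p (m) (h) (q))))

normal form = (p (m) (h) (p (w (h) (m) (q)) (t (h) (q) (m)) (p (m) (h) (q))))


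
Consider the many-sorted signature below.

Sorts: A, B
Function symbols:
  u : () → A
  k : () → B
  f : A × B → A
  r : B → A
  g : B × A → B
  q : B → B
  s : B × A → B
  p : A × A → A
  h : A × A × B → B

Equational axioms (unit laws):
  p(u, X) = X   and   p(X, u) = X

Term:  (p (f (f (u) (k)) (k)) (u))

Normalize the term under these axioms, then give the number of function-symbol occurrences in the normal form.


size = 5

1. (p (f (f (u) (k)) (k)) (u))  →  (f (f (u) (k)) (k))
normal form: (f (f (u) (k)) (k))


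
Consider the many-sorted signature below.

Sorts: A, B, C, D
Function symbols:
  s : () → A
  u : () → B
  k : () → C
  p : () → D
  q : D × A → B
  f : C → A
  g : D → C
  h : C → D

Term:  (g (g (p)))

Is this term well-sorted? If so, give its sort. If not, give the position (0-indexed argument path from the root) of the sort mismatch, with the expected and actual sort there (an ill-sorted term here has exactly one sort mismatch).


ill-sorted at position [0]: expected D, got C

    (p) : D
  (g (p)) : C
(g (g (p))) : ✗ arg 0 at [0] has sort C, expected D


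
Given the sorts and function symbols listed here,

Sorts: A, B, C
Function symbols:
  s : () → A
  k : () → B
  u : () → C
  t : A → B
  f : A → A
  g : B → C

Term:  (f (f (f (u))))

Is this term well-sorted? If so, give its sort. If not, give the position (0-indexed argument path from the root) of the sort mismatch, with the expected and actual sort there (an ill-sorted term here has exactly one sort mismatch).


ill-sorted at position [0, 0, 0]: expected A, got C

      (u) : C
    (f (u)) : ✗ arg 0 at [0, 0, 0] has sort C, expected A


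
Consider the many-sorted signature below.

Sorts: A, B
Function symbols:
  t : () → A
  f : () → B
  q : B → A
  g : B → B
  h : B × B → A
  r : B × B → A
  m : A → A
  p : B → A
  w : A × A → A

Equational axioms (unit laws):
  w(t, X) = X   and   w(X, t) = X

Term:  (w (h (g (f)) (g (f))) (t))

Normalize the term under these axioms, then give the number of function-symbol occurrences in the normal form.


1. (w (h (g (f)) (g (f))) (t))  →  (h (g (f)) (g (f)))
normal form: (h (g (f)) (g (f)))

size = 5


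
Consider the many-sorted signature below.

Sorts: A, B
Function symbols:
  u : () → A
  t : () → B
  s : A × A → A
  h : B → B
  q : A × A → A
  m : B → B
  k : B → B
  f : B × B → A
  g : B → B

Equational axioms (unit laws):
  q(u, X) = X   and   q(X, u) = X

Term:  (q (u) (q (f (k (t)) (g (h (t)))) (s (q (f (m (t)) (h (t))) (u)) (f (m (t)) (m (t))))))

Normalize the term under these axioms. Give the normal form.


1. (q (u) (q (f (k (t)) (g (h (t)))) (s (q (f (m (t)) (h (t))) (u)) (f (m (t)) (m (t))))))  →  (q (f (k (t)) (g (h (t)))) (s (q (f (m (t)) (h (t))) (u)) (f (m (t)) (m (t)))))
2. (q (f (k (t)) (g (h (t)))) (s (q (f (m (t)) (h (t))) (u)) (f (m (t)) (m (t)))))  →  (q (f (k (t)) (g (h (t)))) (s (f (m (t)) (h (t))) (f (m (t)) (m (t)))))

normal form = (q (f (k (t)) (g (h (t)))) (s (f (m (t)) (h (t))) (f (m (t)) (m (t)))))


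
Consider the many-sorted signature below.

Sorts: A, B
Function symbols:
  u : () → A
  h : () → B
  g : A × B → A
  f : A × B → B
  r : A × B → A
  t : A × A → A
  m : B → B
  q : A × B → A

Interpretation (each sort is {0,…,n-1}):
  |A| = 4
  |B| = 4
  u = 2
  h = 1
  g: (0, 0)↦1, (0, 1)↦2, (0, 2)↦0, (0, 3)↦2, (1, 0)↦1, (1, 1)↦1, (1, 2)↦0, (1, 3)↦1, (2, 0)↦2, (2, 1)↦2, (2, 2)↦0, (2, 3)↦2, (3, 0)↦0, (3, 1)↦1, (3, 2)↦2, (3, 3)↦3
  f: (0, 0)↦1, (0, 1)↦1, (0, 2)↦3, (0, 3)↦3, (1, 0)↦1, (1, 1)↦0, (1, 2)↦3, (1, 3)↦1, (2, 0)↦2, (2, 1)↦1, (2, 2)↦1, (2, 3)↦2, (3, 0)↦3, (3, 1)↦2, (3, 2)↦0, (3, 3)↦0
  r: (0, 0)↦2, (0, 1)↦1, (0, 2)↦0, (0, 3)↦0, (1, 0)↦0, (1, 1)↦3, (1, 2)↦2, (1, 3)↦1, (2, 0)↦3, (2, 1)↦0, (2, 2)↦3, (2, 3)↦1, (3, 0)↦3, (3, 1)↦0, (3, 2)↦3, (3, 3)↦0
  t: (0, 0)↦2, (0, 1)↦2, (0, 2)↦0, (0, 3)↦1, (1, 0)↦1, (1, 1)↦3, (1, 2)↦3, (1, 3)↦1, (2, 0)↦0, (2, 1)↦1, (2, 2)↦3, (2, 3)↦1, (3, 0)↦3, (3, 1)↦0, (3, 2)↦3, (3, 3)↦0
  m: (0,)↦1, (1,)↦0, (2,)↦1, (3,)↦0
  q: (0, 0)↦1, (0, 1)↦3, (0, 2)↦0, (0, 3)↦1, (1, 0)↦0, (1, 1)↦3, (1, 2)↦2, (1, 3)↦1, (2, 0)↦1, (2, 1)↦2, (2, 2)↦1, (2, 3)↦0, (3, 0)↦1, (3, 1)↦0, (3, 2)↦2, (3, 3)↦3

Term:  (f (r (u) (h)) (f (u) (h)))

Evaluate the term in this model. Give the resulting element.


value = 1

  u = 2
  h = 1
  (r (u) (h)) = r(2, 1) = 0
  u = 2
  h = 1
  (f (u) (h)) = f(2, 1) = 1
  (f (r (u) (h)) (f (u) (h))) = f(0, 1) = 1
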